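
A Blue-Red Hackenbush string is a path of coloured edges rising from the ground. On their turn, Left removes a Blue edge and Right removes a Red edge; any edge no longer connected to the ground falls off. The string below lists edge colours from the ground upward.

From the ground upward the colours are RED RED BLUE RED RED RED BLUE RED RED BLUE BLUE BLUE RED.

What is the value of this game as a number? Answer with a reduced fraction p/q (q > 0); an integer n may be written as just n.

Recurse on prefixes of the 13-edge string RED RED BLUE RED RED RED BLUE RED RED BLUE BLUE BLUE RED:
v_1 [R]  L=[—]  R=[0]  -> -1
v_2 [RR]  L=[—]  R=[-1; 0]  -> -2
v_3 [RRB]  L=[-2]  R=[-1; 0]  -> -3/2
v_4 [RRBR]  L=[-2]  R=[-3/2; -1; 0]  -> -7/4
v_5 [RRBRR]  L=[-2]  R=[-7/4; -3/2; -1; 0]  -> -15/8
v_6 [RRBRRR]  L=[-2]  R=[-15/8; -7/4; -3/2; -1; 0]  -> -31/16
v_7 [RRBRRRB]  L=[-2; -31/16]  R=[-15/8; -7/4; -3/2; -1; 0]  -> -61/32
v_8 [RRBRRRBR]  L=[-2; -31/16]  R=[-61/32; -15/8; -7/4; -3/2; -1; 0]  -> -123/64
v_9 [RRBRRRBRR]  L=[-2; -31/16]  R=[-123/64; -61/32; -15/8; -7/4; -3/2; -1; 0]  -> -247/128
v_10 [RRBRRRBRRB]  L=[-2; -31/16; -247/128]  R=[-123/64; -61/32; -15/8; -7/4; -3/2; -1; 0]  -> -493/256
v_11 [RRBRRRBRRBB]  L=[-2; -31/16; -247/128; -493/256]  R=[-123/64; -61/32; -15/8; -7/4; -3/2; -1; 0]  -> -985/512
v_12 [RRBRRRBRRBBB]  L=[-2; -31/16; -247/128; -493/256; -985/512]  R=[-123/64; -61/32; -15/8; -7/4; -3/2; -1; 0]  -> -1969/1024
v_13 [RRBRRRBRRBBBR]  L=[-2; -31/16; -247/128; -493/256; -985/512]  R=[-1969/1024; -123/64; -61/32; -15/8; -7/4; -3/2; -1; 0]  -> -3939/2048

-3939/2048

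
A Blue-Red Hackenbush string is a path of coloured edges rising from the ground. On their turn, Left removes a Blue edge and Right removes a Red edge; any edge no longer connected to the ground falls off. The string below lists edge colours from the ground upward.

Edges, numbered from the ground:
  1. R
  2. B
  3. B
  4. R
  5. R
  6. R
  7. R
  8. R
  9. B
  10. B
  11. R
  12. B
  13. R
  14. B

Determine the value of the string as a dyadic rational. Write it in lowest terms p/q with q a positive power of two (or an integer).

-3989/8192

R: Left { ∅ }, Right { 0 } ⇒ simplest -1
RB: Left { -1 }, Right { 0 } ⇒ simplest -1/2
RBB: Left { -1 -1/2 }, Right { 0 } ⇒ simplest -1/4
RBBR: Left { -1 -1/2 }, Right { -1/4 0 } ⇒ simplest -3/8
RBBRR: Left { -1 -1/2 }, Right { -3/8 -1/4 0 } ⇒ simplest -7/16
RBBRRR: Left { -1 -1/2 }, Right { -7/16 -3/8 -1/4 0 } ⇒ simplest -15/32
RBBRRRR: Left { -1 -1/2 }, Right { -15/32 -7/16 -3/8 -1/4 0 } ⇒ simplest -31/64
RBBRRRRR: Left { -1 -1/2 }, Right { -31/64 -15/32 -7/16 -3/8 -1/4 0 } ⇒ simplest -63/128
RBBRRRRRB: Left { -1 -1/2 -63/128 }, Right { -31/64 -15/32 -7/16 -3/8 -1/4 0 } ⇒ simplest -125/256
RBBRRRRRBB: Left { -1 -1/2 -63/128 -125/256 }, Right { -31/64 -15/32 -7/16 -3/8 -1/4 0 } ⇒ simplest -249/512
RBBRRRRRBBR: Left { -1 -1/2 -63/128 -125/256 }, Right { -249/512 -31/64 -15/32 -7/16 -3/8 -1/4 0 } ⇒ simplest -499/1024
RBBRRRRRBBRB: Left { -1 -1/2 -63/128 -125/256 -499/1024 }, Right { -249/512 -31/64 -15/32 -7/16 -3/8 -1/4 0 } ⇒ simplest -997/2048
RBBRRRRRBBRBR: Left { -1 -1/2 -63/128 -125/256 -499/1024 }, Right { -997/2048 -249/512 -31/64 -15/32 -7/16 -3/8 -1/4 0 } ⇒ simplest -1995/4096
RBBRRRRRBBRBRB: Left { -1 -1/2 -63/128 -125/256 -499/1024 -1995/4096 }, Right { -997/2048 -249/512 -31/64 -15/32 -7/16 -3/8 -1/4 0 } ⇒ simplest -3989/8192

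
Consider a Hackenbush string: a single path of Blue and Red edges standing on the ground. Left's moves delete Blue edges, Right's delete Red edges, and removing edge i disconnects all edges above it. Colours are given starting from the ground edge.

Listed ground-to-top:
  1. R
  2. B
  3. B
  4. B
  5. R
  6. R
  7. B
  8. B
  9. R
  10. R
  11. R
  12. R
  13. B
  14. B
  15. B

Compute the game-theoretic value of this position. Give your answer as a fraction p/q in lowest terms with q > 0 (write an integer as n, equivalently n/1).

-3313/16384

Prefix values for R B B B R R B B R R R R B B B via {L|R} + simplicity:
edge 1 of 15 (R): { (no moves) | 0 } gives -1
edge 2 of 15 (B): { -1 | 0 } gives -1/2
edge 3 of 15 (B): { -1 -1/2 | 0 } gives -1/4
edge 4 of 15 (B): { -1 -1/2 -1/4 | 0 } gives -1/8
edge 5 of 15 (R): { -1 -1/2 -1/4 | -1/8 0 } gives -3/16
edge 6 of 15 (R): { -1 -1/2 -1/4 | -3/16 -1/8 0 } gives -7/32
edge 7 of 15 (B): { -1 -1/2 -1/4 -7/32 | -3/16 -1/8 0 } gives -13/64
edge 8 of 15 (B): { -1 -1/2 -1/4 -7/32 -13/64 | -3/16 -1/8 0 } gives -25/128
edge 9 of 15 (R): { -1 -1/2 -1/4 -7/32 -13/64 | -25/128 -3/16 -1/8 0 } gives -51/256
edge 10 of 15 (R): { -1 -1/2 -1/4 -7/32 -13/64 | -51/256 -25/128 -3/16 -1/8 0 } gives -103/512
edge 11 of 15 (R): { -1 -1/2 -1/4 -7/32 -13/64 | -103/512 -51/256 -25/128 -3/16 -1/8 0 } gives -207/1024
edge 12 of 15 (R): { -1 -1/2 -1/4 -7/32 -13/64 | -207/1024 -103/512 -51/256 -25/128 -3/16 -1/8 0 } gives -415/2048
edge 13 of 15 (B): { -1 -1/2 -1/4 -7/32 -13/64 -415/2048 | -207/1024 -103/512 -51/256 -25/128 -3/16 -1/8 0 } gives -829/4096
edge 14 of 15 (B): { -1 -1/2 -1/4 -7/32 -13/64 -415/2048 -829/4096 | -207/1024 -103/512 -51/256 -25/128 -3/16 -1/8 0 } gives -1657/8192
edge 15 of 15 (B): { -1 -1/2 -1/4 -7/32 -13/64 -415/2048 -829/4096 -1657/8192 | -207/1024 -103/512 -51/256 -25/128 -3/16 -1/8 0 } gives -3313/16384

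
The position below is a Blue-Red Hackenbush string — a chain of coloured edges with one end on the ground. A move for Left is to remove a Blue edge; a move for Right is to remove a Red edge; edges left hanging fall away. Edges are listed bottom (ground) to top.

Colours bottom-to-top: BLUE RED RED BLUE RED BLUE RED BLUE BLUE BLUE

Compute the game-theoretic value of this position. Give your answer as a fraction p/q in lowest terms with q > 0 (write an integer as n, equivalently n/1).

value(B) = { 0 | ∅ } — 1
value(BR) = { 0 | 1 } — 1/2
value(BRR) = { 0 | 1/2,1 } — 1/4
value(BRRB) = { 0,1/4 | 1/2,1 } — 3/8
value(BRRBR) = { 0,1/4 | 3/8,1/2,1 } — 5/16
value(BRRBRB) = { 0,1/4,5/16 | 3/8,1/2,1 } — 11/32
value(BRRBRBR) = { 0,1/4,5/16 | 11/32,3/8,1/2,1 } — 21/64
value(BRRBRBRB) = { 0,1/4,5/16,21/64 | 11/32,3/8,1/2,1 } — 43/128
value(BRRBRBRBB) = { 0,1/4,5/16,21/64,43/128 | 11/32,3/8,1/2,1 } — 87/256
value(BRRBRBRBBB) = { 0,1/4,5/16,21/64,43/128,87/256 | 11/32,3/8,1/2,1 } — 175/512

175/512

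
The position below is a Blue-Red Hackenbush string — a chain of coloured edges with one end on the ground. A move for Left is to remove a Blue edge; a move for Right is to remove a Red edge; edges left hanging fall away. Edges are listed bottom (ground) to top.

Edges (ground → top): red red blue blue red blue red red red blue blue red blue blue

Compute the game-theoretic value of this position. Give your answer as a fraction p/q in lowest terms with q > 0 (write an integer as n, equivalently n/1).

-5577/4096

Prefix values for red red blue blue red blue red red red blue blue red blue blue via {L|R} + simplicity:
step 1: add red to get r; options L={ none } R={ 0 } = -1
step 2: add red to get rr; options L={ none } R={ -1, 0 } = -2
step 3: add blue to get rrb; options L={ -2 } R={ -1, 0 } = -3/2
step 4: add blue to get rrbb; options L={ -2, -3/2 } R={ -1, 0 } = -5/4
step 5: add red to get rrbbr; options L={ -2, -3/2 } R={ -5/4, -1, 0 } = -11/8
step 6: add blue to get rrbbrb; options L={ -2, -3/2, -11/8 } R={ -5/4, -1, 0 } = -21/16
step 7: add red to get rrbbrbr; options L={ -2, -3/2, -11/8 } R={ -21/16, -5/4, -1, 0 } = -43/32
step 8: add red to get rrbbrbrr; options L={ -2, -3/2, -11/8 } R={ -43/32, -21/16, -5/4, -1, 0 } = -87/64
step 9: add red to get rrbbrbrrr; options L={ -2, -3/2, -11/8 } R={ -87/64, -43/32, -21/16, -5/4, -1, 0 } = -175/128
step 10: add blue to get rrbbrbrrrb; options L={ -2, -3/2, -11/8, -175/128 } R={ -87/64, -43/32, -21/16, -5/4, -1, 0 } = -349/256
step 11: add blue to get rrbbrbrrrbb; options L={ -2, -3/2, -11/8, -175/128, -349/256 } R={ -87/64, -43/32, -21/16, -5/4, -1, 0 } = -697/512
step 12: add red to get rrbbrbrrrbbr; options L={ -2, -3/2, -11/8, -175/128, -349/256 } R={ -697/512, -87/64, -43/32, -21/16, -5/4, -1, 0 } = -1395/1024
step 13: add blue to get rrbbrbrrrbbrb; options L={ -2, -3/2, -11/8, -175/128, -349/256, -1395/1024 } R={ -697/512, -87/64, -43/32, -21/16, -5/4, -1, 0 } = -2789/2048
step 14: add blue to get rrbbrbrrrbbrbb; options L={ -2, -3/2, -11/8, -175/128, -349/256, -1395/1024, -2789/2048 } R={ -697/512, -87/64, -43/32, -21/16, -5/4, -1, 0 } = -5577/4096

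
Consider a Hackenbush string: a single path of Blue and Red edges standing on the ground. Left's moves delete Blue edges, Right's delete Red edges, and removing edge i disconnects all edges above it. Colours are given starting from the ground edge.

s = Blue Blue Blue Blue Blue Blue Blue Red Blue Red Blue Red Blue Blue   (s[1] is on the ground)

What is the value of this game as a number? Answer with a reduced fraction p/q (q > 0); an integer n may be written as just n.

855/128

B: Left { 0 }, Right { — } = simplest 1
BB: Left { 0, 1 }, Right { — } = simplest 2
BBB: Left { 0, 1, 2 }, Right { — } = simplest 3
BBBB: Left { 0, 1, 2, 3 }, Right { — } = simplest 4
BBBBB: Left { 0, 1, 2, 3, 4 }, Right { — } = simplest 5
BBBBBB: Left { 0, 1, 2, 3, 4, 5 }, Right { — } = simplest 6
BBBBBBB: Left { 0, 1, 2, 3, 4, 5, 6 }, Right { — } = simplest 7
BBBBBBBR: Left { 0, 1, 2, 3, 4, 5, 6 }, Right { 7 } = simplest 13/2
BBBBBBBRB: Left { 0, 1, 2, 3, 4, 5, 6, 13/2 }, Right { 7 } = simplest 27/4
BBBBBBBRBR: Left { 0, 1, 2, 3, 4, 5, 6, 13/2 }, Right { 27/4, 7 } = simplest 53/8
BBBBBBBRBRB: Left { 0, 1, 2, 3, 4, 5, 6, 13/2, 53/8 }, Right { 27/4, 7 } = simplest 107/16
BBBBBBBRBRBR: Left { 0, 1, 2, 3, 4, 5, 6, 13/2, 53/8 }, Right { 107/16, 27/4, 7 } = simplest 213/32
BBBBBBBRBRBRB: Left { 0, 1, 2, 3, 4, 5, 6, 13/2, 53/8, 213/32 }, Right { 107/16, 27/4, 7 } = simplest 427/64
BBBBBBBRBRBRBB: Left { 0, 1, 2, 3, 4, 5, 6, 13/2, 53/8, 213/32, 427/64 }, Right { 107/16, 27/4, 7 } = simplest 855/128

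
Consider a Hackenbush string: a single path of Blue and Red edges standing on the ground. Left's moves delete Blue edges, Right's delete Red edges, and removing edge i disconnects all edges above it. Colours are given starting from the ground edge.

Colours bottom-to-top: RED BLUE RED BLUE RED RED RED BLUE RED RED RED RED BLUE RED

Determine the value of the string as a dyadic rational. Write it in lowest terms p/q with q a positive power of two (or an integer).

-6011/8192

Recurse on prefixes of the 14-edge string RED BLUE RED BLUE RED RED RED BLUE RED RED RED RED BLUE RED:
val(R) = { · | 0 } so -1
val(RB) = { -1 | 0 } so -1/2
val(RBR) = { -1 | -1/2,0 } so -3/4
val(RBRB) = { -1,-3/4 | -1/2,0 } so -5/8
val(RBRBR) = { -1,-3/4 | -5/8,-1/2,0 } so -11/16
val(RBRBRR) = { -1,-3/4 | -11/16,-5/8,-1/2,0 } so -23/32
val(RBRBRRR) = { -1,-3/4 | -23/32,-11/16,-5/8,-1/2,0 } so -47/64
val(RBRBRRRB) = { -1,-3/4,-47/64 | -23/32,-11/16,-5/8,-1/2,0 } so -93/128
val(RBRBRRRBR) = { -1,-3/4,-47/64 | -93/128,-23/32,-11/16,-5/8,-1/2,0 } so -187/256
val(RBRBRRRBRR) = { -1,-3/4,-47/64 | -187/256,-93/128,-23/32,-11/16,-5/8,-1/2,0 } so -375/512
val(RBRBRRRBRRR) = { -1,-3/4,-47/64 | -375/512,-187/256,-93/128,-23/32,-11/16,-5/8,-1/2,0 } so -751/1024
val(RBRBRRRBRRRR) = { -1,-3/4,-47/64 | -751/1024,-375/512,-187/256,-93/128,-23/32,-11/16,-5/8,-1/2,0 } so -1503/2048
val(RBRBRRRBRRRRB) = { -1,-3/4,-47/64,-1503/2048 | -751/1024,-375/512,-187/256,-93/128,-23/32,-11/16,-5/8,-1/2,0 } so -3005/4096
val(RBRBRRRBRRRRBR) = { -1,-3/4,-47/64,-1503/2048 | -3005/4096,-751/1024,-375/512,-187/256,-93/128,-23/32,-11/16,-5/8,-1/2,0 } so -6011/8192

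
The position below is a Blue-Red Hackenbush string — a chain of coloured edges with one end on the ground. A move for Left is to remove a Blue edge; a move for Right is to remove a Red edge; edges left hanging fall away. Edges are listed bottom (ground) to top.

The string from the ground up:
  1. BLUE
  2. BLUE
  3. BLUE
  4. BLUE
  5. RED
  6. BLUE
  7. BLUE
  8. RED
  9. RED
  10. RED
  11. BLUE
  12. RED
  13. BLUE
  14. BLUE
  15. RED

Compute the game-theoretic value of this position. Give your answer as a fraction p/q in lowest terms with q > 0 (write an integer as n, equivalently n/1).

Prefix values for BLUE BLUE BLUE BLUE RED BLUE BLUE RED RED RED BLUE RED BLUE BLUE RED via {L|R} + simplicity:
val(B) = { 0 | · } = 1
val(BB) = { 0, 1 | · } = 2
val(BBB) = { 0, 1, 2 | · } = 3
val(BBBB) = { 0, 1, 2, 3 | · } = 4
val(BBBBR) = { 0, 1, 2, 3 | 4 } = 7/2
val(BBBBRB) = { 0, 1, 2, 3, 7/2 | 4 } = 15/4
val(BBBBRBB) = { 0, 1, 2, 3, 7/2, 15/4 | 4 } = 31/8
val(BBBBRBBR) = { 0, 1, 2, 3, 7/2, 15/4 | 31/8, 4 } = 61/16
val(BBBBRBBRR) = { 0, 1, 2, 3, 7/2, 15/4 | 61/16, 31/8, 4 } = 121/32
val(BBBBRBBRRR) = { 0, 1, 2, 3, 7/2, 15/4 | 121/32, 61/16, 31/8, 4 } = 241/64
val(BBBBRBBRRRB) = { 0, 1, 2, 3, 7/2, 15/4, 241/64 | 121/32, 61/16, 31/8, 4 } = 483/128
val(BBBBRBBRRRBR) = { 0, 1, 2, 3, 7/2, 15/4, 241/64 | 483/128, 121/32, 61/16, 31/8, 4 } = 965/256
val(BBBBRBBRRRBRB) = { 0, 1, 2, 3, 7/2, 15/4, 241/64, 965/256 | 483/128, 121/32, 61/16, 31/8, 4 } = 1931/512
val(BBBBRBBRRRBRBB) = { 0, 1, 2, 3, 7/2, 15/4, 241/64, 965/256, 1931/512 | 483/128, 121/32, 61/16, 31/8, 4 } = 3863/1024
val(BBBBRBBRRRBRBBR) = { 0, 1, 2, 3, 7/2, 15/4, 241/64, 965/256, 1931/512 | 3863/1024, 483/128, 121/32, 61/16, 31/8, 4 } = 7725/2048

7725/2048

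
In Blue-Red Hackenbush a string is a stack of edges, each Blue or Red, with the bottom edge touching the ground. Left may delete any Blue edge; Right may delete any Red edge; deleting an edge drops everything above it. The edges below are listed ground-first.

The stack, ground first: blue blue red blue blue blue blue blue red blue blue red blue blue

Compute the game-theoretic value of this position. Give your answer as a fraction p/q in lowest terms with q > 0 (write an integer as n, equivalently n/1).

Recurse on prefixes of the 14-edge string blue blue red blue blue blue blue blue red blue blue red blue blue:
b: Left { 0 }, Right { — } — simplest 1
bb: Left { 0; 1 }, Right { — } — simplest 2
bbr: Left { 0; 1 }, Right { 2 } — simplest 3/2
bbrb: Left { 0; 1; 3/2 }, Right { 2 } — simplest 7/4
bbrbb: Left { 0; 1; 3/2; 7/4 }, Right { 2 } — simplest 15/8
bbrbbb: Left { 0; 1; 3/2; 7/4; 15/8 }, Right { 2 } — simplest 31/16
bbrbbbb: Left { 0; 1; 3/2; 7/4; 15/8; 31/16 }, Right { 2 } — simplest 63/32
bbrbbbbb: Left { 0; 1; 3/2; 7/4; 15/8; 31/16; 63/32 }, Right { 2 } — simplest 127/64
bbrbbbbbr: Left { 0; 1; 3/2; 7/4; 15/8; 31/16; 63/32 }, Right { 127/64; 2 } — simplest 253/128
bbrbbbbbrb: Left { 0; 1; 3/2; 7/4; 15/8; 31/16; 63/32; 253/128 }, Right { 127/64; 2 } — simplest 507/256
bbrbbbbbrbb: Left { 0; 1; 3/2; 7/4; 15/8; 31/16; 63/32; 253/128; 507/256 }, Right { 127/64; 2 } — simplest 1015/512
bbrbbbbbrbbr: Left { 0; 1; 3/2; 7/4; 15/8; 31/16; 63/32; 253/128; 507/256 }, Right { 1015/512; 127/64; 2 } — simplest 2029/1024
bbrbbbbbrbbrb: Left { 0; 1; 3/2; 7/4; 15/8; 31/16; 63/32; 253/128; 507/256; 2029/1024 }, Right { 1015/512; 127/64; 2 } — simplest 4059/2048
bbrbbbbbrbbrbb: Left { 0; 1; 3/2; 7/4; 15/8; 31/16; 63/32; 253/128; 507/256; 2029/1024; 4059/2048 }, Right { 1015/512; 127/64; 2 } — simplest 8119/4096

8119/4096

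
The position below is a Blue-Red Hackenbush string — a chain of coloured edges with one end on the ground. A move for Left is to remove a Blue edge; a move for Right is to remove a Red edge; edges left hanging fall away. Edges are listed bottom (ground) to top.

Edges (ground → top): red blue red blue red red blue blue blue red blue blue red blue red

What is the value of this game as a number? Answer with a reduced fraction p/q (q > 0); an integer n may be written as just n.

r: Left { · }, Right { 0 } → simplest -1
rb: Left { -1 }, Right { 0 } → simplest -1/2
rbr: Left { -1 }, Right { -1/2,0 } → simplest -3/4
rbrb: Left { -1,-3/4 }, Right { -1/2,0 } → simplest -5/8
rbrbr: Left { -1,-3/4 }, Right { -5/8,-1/2,0 } → simplest -11/16
rbrbrr: Left { -1,-3/4 }, Right { -11/16,-5/8,-1/2,0 } → simplest -23/32
rbrbrrb: Left { -1,-3/4,-23/32 }, Right { -11/16,-5/8,-1/2,0 } → simplest -45/64
rbrbrrbb: Left { -1,-3/4,-23/32,-45/64 }, Right { -11/16,-5/8,-1/2,0 } → simplest -89/128
rbrbrrbbb: Left { -1,-3/4,-23/32,-45/64,-89/128 }, Right { -11/16,-5/8,-1/2,0 } → simplest -177/256
rbrbrrbbbr: Left { -1,-3/4,-23/32,-45/64,-89/128 }, Right { -177/256,-11/16,-5/8,-1/2,0 } → simplest -355/512
rbrbrrbbbrb: Left { -1,-3/4,-23/32,-45/64,-89/128,-355/512 }, Right { -177/256,-11/16,-5/8,-1/2,0 } → simplest -709/1024
rbrbrrbbbrbb: Left { -1,-3/4,-23/32,-45/64,-89/128,-355/512,-709/1024 }, Right { -177/256,-11/16,-5/8,-1/2,0 } → simplest -1417/2048
rbrbrrbbbrbbr: Left { -1,-3/4,-23/32,-45/64,-89/128,-355/512,-709/1024 }, Right { -1417/2048,-177/256,-11/16,-5/8,-1/2,0 } → simplest -2835/4096
rbrbrrbbbrbbrb: Left { -1,-3/4,-23/32,-45/64,-89/128,-355/512,-709/1024,-2835/4096 }, Right { -1417/2048,-177/256,-11/16,-5/8,-1/2,0 } → simplest -5669/8192
rbrbrrbbbrbbrbr: Left { -1,-3/4,-23/32,-45/64,-89/128,-355/512,-709/1024,-2835/4096 }, Right { -5669/8192,-1417/2048,-177/256,-11/16,-5/8,-1/2,0 } → simplest -11339/16384

-11339/16384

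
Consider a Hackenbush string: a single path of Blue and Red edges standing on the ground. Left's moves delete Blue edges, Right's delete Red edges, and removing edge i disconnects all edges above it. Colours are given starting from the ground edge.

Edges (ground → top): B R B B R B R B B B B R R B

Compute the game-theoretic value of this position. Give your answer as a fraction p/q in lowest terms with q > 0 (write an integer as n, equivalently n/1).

6899/8192

Recurse on prefixes of the 14-edge string B R B B R B R B B B B R R B:
step 1: add B to get B; options L={ 0 } R={ — } ⇒ 1
step 2: add R to get BR; options L={ 0 } R={ 1 } ⇒ 1/2
step 3: add B to get BRB; options L={ 0; 1/2 } R={ 1 } ⇒ 3/4
step 4: add B to get BRBB; options L={ 0; 1/2; 3/4 } R={ 1 } ⇒ 7/8
step 5: add R to get BRBBR; options L={ 0; 1/2; 3/4 } R={ 7/8; 1 } ⇒ 13/16
step 6: add B to get BRBBRB; options L={ 0; 1/2; 3/4; 13/16 } R={ 7/8; 1 } ⇒ 27/32
step 7: add R to get BRBBRBR; options L={ 0; 1/2; 3/4; 13/16 } R={ 27/32; 7/8; 1 } ⇒ 53/64
step 8: add B to get BRBBRBRB; options L={ 0; 1/2; 3/4; 13/16; 53/64 } R={ 27/32; 7/8; 1 } ⇒ 107/128
step 9: add B to get BRBBRBRBB; options L={ 0; 1/2; 3/4; 13/16; 53/64; 107/128 } R={ 27/32; 7/8; 1 } ⇒ 215/256
step 10: add B to get BRBBRBRBBB; options L={ 0; 1/2; 3/4; 13/16; 53/64; 107/128; 215/256 } R={ 27/32; 7/8; 1 } ⇒ 431/512
step 11: add B to get BRBBRBRBBBB; options L={ 0; 1/2; 3/4; 13/16; 53/64; 107/128; 215/256; 431/512 } R={ 27/32; 7/8; 1 } ⇒ 863/1024
step 12: add R to get BRBBRBRBBBBR; options L={ 0; 1/2; 3/4; 13/16; 53/64; 107/128; 215/256; 431/512 } R={ 863/1024; 27/32; 7/8; 1 } ⇒ 1725/2048
step 13: add R to get BRBBRBRBBBBRR; options L={ 0; 1/2; 3/4; 13/16; 53/64; 107/128; 215/256; 431/512 } R={ 1725/2048; 863/1024; 27/32; 7/8; 1 } ⇒ 3449/4096
step 14: add B to get BRBBRBRBBBBRRB; options L={ 0; 1/2; 3/4; 13/16; 53/64; 107/128; 215/256; 431/512; 3449/4096 } R={ 1725/2048; 863/1024; 27/32; 7/8; 1 } ⇒ 6899/8192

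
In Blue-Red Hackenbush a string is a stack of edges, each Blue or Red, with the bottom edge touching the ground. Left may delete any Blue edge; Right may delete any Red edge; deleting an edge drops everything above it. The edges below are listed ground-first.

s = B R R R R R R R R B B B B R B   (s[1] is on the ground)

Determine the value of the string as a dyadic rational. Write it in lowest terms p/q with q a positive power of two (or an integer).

Recurse on prefixes of the 15-edge string B R R R R R R R R B B B B R B:
v(B) = { 0 |  } → 1
v(BR) = { 0 | 1 } → 1/2
v(BRR) = { 0 | 1/2,1 } → 1/4
v(BRRR) = { 0 | 1/4,1/2,1 } → 1/8
v(BRRRR) = { 0 | 1/8,1/4,1/2,1 } → 1/16
v(BRRRRR) = { 0 | 1/16,1/8,1/4,1/2,1 } → 1/32
v(BRRRRRR) = { 0 | 1/32,1/16,1/8,1/4,1/2,1 } → 1/64
v(BRRRRRRR) = { 0 | 1/64,1/32,1/16,1/8,1/4,1/2,1 } → 1/128
v(BRRRRRRRR) = { 0 | 1/128,1/64,1/32,1/16,1/8,1/4,1/2,1 } → 1/256
v(BRRRRRRRRB) = { 0,1/256 | 1/128,1/64,1/32,1/16,1/8,1/4,1/2,1 } → 3/512
v(BRRRRRRRRBB) = { 0,1/256,3/512 | 1/128,1/64,1/32,1/16,1/8,1/4,1/2,1 } → 7/1024
v(BRRRRRRRRBBB) = { 0,1/256,3/512,7/1024 | 1/128,1/64,1/32,1/16,1/8,1/4,1/2,1 } → 15/2048
v(BRRRRRRRRBBBB) = { 0,1/256,3/512,7/1024,15/2048 | 1/128,1/64,1/32,1/16,1/8,1/4,1/2,1 } → 31/4096
v(BRRRRRRRRBBBBR) = { 0,1/256,3/512,7/1024,15/2048 | 31/4096,1/128,1/64,1/32,1/16,1/8,1/4,1/2,1 } → 61/8192
v(BRRRRRRRRBBBBRB) = { 0,1/256,3/512,7/1024,15/2048,61/8192 | 31/4096,1/128,1/64,1/32,1/16,1/8,1/4,1/2,1 } → 123/16384

123/16384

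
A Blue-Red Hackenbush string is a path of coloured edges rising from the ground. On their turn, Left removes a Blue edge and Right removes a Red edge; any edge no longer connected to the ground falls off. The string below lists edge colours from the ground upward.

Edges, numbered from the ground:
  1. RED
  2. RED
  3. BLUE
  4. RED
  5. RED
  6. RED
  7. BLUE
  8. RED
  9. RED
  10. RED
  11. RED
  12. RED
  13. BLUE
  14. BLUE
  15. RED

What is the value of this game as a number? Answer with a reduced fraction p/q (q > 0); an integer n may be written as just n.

-15859/8192

step 1: add RED to get R; options L={ none } R={ 0 } => -1
step 2: add RED to get RR; options L={ none } R={ -1 0 } => -2
step 3: add BLUE to get RRB; options L={ -2 } R={ -1 0 } => -3/2
step 4: add RED to get RRBR; options L={ -2 } R={ -3/2 -1 0 } => -7/4
step 5: add RED to get RRBRR; options L={ -2 } R={ -7/4 -3/2 -1 0 } => -15/8
step 6: add RED to get RRBRRR; options L={ -2 } R={ -15/8 -7/4 -3/2 -1 0 } => -31/16
step 7: add BLUE to get RRBRRRB; options L={ -2 -31/16 } R={ -15/8 -7/4 -3/2 -1 0 } => -61/32
step 8: add RED to get RRBRRRBR; options L={ -2 -31/16 } R={ -61/32 -15/8 -7/4 -3/2 -1 0 } => -123/64
step 9: add RED to get RRBRRRBRR; options L={ -2 -31/16 } R={ -123/64 -61/32 -15/8 -7/4 -3/2 -1 0 } => -247/128
step 10: add RED to get RRBRRRBRRR; options L={ -2 -31/16 } R={ -247/128 -123/64 -61/32 -15/8 -7/4 -3/2 -1 0 } => -495/256
step 11: add RED to get RRBRRRBRRRR; options L={ -2 -31/16 } R={ -495/256 -247/128 -123/64 -61/32 -15/8 -7/4 -3/2 -1 0 } => -991/512
step 12: add RED to get RRBRRRBRRRRR; options L={ -2 -31/16 } R={ -991/512 -495/256 -247/128 -123/64 -61/32 -15/8 -7/4 -3/2 -1 0 } => -1983/1024
step 13: add BLUE to get RRBRRRBRRRRRB; options L={ -2 -31/16 -1983/1024 } R={ -991/512 -495/256 -247/128 -123/64 -61/32 -15/8 -7/4 -3/2 -1 0 } => -3965/2048
step 14: add BLUE to get RRBRRRBRRRRRBB; options L={ -2 -31/16 -1983/1024 -3965/2048 } R={ -991/512 -495/256 -247/128 -123/64 -61/32 -15/8 -7/4 -3/2 -1 0 } => -7929/4096
step 15: add RED to get RRBRRRBRRRRRBBR; options L={ -2 -31/16 -1983/1024 -3965/2048 } R={ -7929/4096 -991/512 -495/256 -247/128 -123/64 -61/32 -15/8 -7/4 -3/2 -1 0 } => -15859/8192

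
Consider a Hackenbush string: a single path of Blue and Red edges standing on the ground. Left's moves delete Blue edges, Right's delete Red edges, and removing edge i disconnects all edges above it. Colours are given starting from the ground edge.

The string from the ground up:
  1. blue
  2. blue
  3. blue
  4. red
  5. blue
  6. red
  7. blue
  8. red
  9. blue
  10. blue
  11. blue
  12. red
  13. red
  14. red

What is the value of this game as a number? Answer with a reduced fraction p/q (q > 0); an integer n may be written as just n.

b: Left { 0 }, Right {  } gives simplest 1
bb: Left { 0; 1 }, Right {  } gives simplest 2
bbb: Left { 0; 1; 2 }, Right {  } gives simplest 3
bbbr: Left { 0; 1; 2 }, Right { 3 } gives simplest 5/2
bbbrb: Left { 0; 1; 2; 5/2 }, Right { 3 } gives simplest 11/4
bbbrbr: Left { 0; 1; 2; 5/2 }, Right { 11/4; 3 } gives simplest 21/8
bbbrbrb: Left { 0; 1; 2; 5/2; 21/8 }, Right { 11/4; 3 } gives simplest 43/16
bbbrbrbr: Left { 0; 1; 2; 5/2; 21/8 }, Right { 43/16; 11/4; 3 } gives simplest 85/32
bbbrbrbrb: Left { 0; 1; 2; 5/2; 21/8; 85/32 }, Right { 43/16; 11/4; 3 } gives simplest 171/64
bbbrbrbrbb: Left { 0; 1; 2; 5/2; 21/8; 85/32; 171/64 }, Right { 43/16; 11/4; 3 } gives simplest 343/128
bbbrbrbrbbb: Left { 0; 1; 2; 5/2; 21/8; 85/32; 171/64; 343/128 }, Right { 43/16; 11/4; 3 } gives simplest 687/256
bbbrbrbrbbbr: Left { 0; 1; 2; 5/2; 21/8; 85/32; 171/64; 343/128 }, Right { 687/256; 43/16; 11/4; 3 } gives simplest 1373/512
bbbrbrbrbbbrr: Left { 0; 1; 2; 5/2; 21/8; 85/32; 171/64; 343/128 }, Right { 1373/512; 687/256; 43/16; 11/4; 3 } gives simplest 2745/1024
bbbrbrbrbbbrrr: Left { 0; 1; 2; 5/2; 21/8; 85/32; 171/64; 343/128 }, Right { 2745/1024; 1373/512; 687/256; 43/16; 11/4; 3 } gives simplest 5489/2048

5489/2048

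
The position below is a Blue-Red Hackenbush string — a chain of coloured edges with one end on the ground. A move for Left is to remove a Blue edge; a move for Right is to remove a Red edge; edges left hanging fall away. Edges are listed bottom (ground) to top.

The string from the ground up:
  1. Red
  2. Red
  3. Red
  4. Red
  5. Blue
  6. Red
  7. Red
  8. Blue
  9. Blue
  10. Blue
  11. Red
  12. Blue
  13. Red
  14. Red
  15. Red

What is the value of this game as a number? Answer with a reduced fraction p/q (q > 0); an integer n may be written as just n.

Build val(s[:k]) for k = 1..15, string s = Red Red Red Red Blue Red Red Blue Blue Blue Red Blue Red Red Red.
R: Left {  }, Right { 0 } so simplest -1
RR: Left {  }, Right { -1, 0 } so simplest -2
RRR: Left {  }, Right { -2, -1, 0 } so simplest -3
RRRR: Left {  }, Right { -3, -2, -1, 0 } so simplest -4
RRRRB: Left { -4 }, Right { -3, -2, -1, 0 } so simplest -7/2
RRRRBR: Left { -4 }, Right { -7/2, -3, -2, -1, 0 } so simplest -15/4
RRRRBRR: Left { -4 }, Right { -15/4, -7/2, -3, -2, -1, 0 } so simplest -31/8
RRRRBRRB: Left { -4, -31/8 }, Right { -15/4, -7/2, -3, -2, -1, 0 } so simplest -61/16
RRRRBRRBB: Left { -4, -31/8, -61/16 }, Right { -15/4, -7/2, -3, -2, -1, 0 } so simplest -121/32
RRRRBRRBBB: Left { -4, -31/8, -61/16, -121/32 }, Right { -15/4, -7/2, -3, -2, -1, 0 } so simplest -241/64
RRRRBRRBBBR: Left { -4, -31/8, -61/16, -121/32 }, Right { -241/64, -15/4, -7/2, -3, -2, -1, 0 } so simplest -483/128
RRRRBRRBBBRB: Left { -4, -31/8, -61/16, -121/32, -483/128 }, Right { -241/64, -15/4, -7/2, -3, -2, -1, 0 } so simplest -965/256
RRRRBRRBBBRBR: Left { -4, -31/8, -61/16, -121/32, -483/128 }, Right { -965/256, -241/64, -15/4, -7/2, -3, -2, -1, 0 } so simplest -1931/512
RRRRBRRBBBRBRR: Left { -4, -31/8, -61/16, -121/32, -483/128 }, Right { -1931/512, -965/256, -241/64, -15/4, -7/2, -3, -2, -1, 0 } so simplest -3863/1024
RRRRBRRBBBRBRRR: Left { -4, -31/8, -61/16, -121/32, -483/128 }, Right { -3863/1024, -1931/512, -965/256, -241/64, -15/4, -7/2, -3, -2, -1, 0 } so simplest -7727/2048

-7727/2048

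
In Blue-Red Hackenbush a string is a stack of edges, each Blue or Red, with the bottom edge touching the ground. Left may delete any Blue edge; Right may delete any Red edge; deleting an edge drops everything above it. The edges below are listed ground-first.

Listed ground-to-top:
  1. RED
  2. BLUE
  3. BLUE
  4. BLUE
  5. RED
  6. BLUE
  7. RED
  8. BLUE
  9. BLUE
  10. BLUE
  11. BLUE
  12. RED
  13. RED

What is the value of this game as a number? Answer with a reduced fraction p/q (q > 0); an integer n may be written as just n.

val(R) = { (no moves) | 0 } = -1
val(RB) = { -1 | 0 } = -1/2
val(RBB) = { -1; -1/2 | 0 } = -1/4
val(RBBB) = { -1; -1/2; -1/4 | 0 } = -1/8
val(RBBBR) = { -1; -1/2; -1/4 | -1/8; 0 } = -3/16
val(RBBBRB) = { -1; -1/2; -1/4; -3/16 | -1/8; 0 } = -5/32
val(RBBBRBR) = { -1; -1/2; -1/4; -3/16 | -5/32; -1/8; 0 } = -11/64
val(RBBBRBRB) = { -1; -1/2; -1/4; -3/16; -11/64 | -5/32; -1/8; 0 } = -21/128
val(RBBBRBRBB) = { -1; -1/2; -1/4; -3/16; -11/64; -21/128 | -5/32; -1/8; 0 } = -41/256
val(RBBBRBRBBB) = { -1; -1/2; -1/4; -3/16; -11/64; -21/128; -41/256 | -5/32; -1/8; 0 } = -81/512
val(RBBBRBRBBBB) = { -1; -1/2; -1/4; -3/16; -11/64; -21/128; -41/256; -81/512 | -5/32; -1/8; 0 } = -161/1024
val(RBBBRBRBBBBR) = { -1; -1/2; -1/4; -3/16; -11/64; -21/128; -41/256; -81/512 | -161/1024; -5/32; -1/8; 0 } = -323/2048
val(RBBBRBRBBBBRR) = { -1; -1/2; -1/4; -3/16; -11/64; -21/128; -41/256; -81/512 | -323/2048; -161/1024; -5/32; -1/8; 0 } = -647/4096

-647/4096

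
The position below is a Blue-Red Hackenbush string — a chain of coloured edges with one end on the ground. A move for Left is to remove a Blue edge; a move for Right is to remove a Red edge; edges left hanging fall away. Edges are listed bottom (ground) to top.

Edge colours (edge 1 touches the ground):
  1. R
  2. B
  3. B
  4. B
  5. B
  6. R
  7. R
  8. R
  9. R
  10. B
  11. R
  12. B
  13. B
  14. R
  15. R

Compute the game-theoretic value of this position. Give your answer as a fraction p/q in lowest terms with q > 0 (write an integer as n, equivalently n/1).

-1959/16384

Build G(s[:k]) for k = 1..15, string s = R B B B B R R R R B R B B R R.
G_1 [R]  L=[·]  R=[0]  = -1
G_2 [RB]  L=[-1]  R=[0]  = -1/2
G_3 [RBB]  L=[-1 -1/2]  R=[0]  = -1/4
G_4 [RBBB]  L=[-1 -1/2 -1/4]  R=[0]  = -1/8
G_5 [RBBBB]  L=[-1 -1/2 -1/4 -1/8]  R=[0]  = -1/16
G_6 [RBBBBR]  L=[-1 -1/2 -1/4 -1/8]  R=[-1/16 0]  = -3/32
G_7 [RBBBBRR]  L=[-1 -1/2 -1/4 -1/8]  R=[-3/32 -1/16 0]  = -7/64
G_8 [RBBBBRRR]  L=[-1 -1/2 -1/4 -1/8]  R=[-7/64 -3/32 -1/16 0]  = -15/128
G_9 [RBBBBRRRR]  L=[-1 -1/2 -1/4 -1/8]  R=[-15/128 -7/64 -3/32 -1/16 0]  = -31/256
G_10 [RBBBBRRRRB]  L=[-1 -1/2 -1/4 -1/8 -31/256]  R=[-15/128 -7/64 -3/32 -1/16 0]  = -61/512
G_11 [RBBBBRRRRBR]  L=[-1 -1/2 -1/4 -1/8 -31/256]  R=[-61/512 -15/128 -7/64 -3/32 -1/16 0]  = -123/1024
G_12 [RBBBBRRRRBRB]  L=[-1 -1/2 -1/4 -1/8 -31/256 -123/1024]  R=[-61/512 -15/128 -7/64 -3/32 -1/16 0]  = -245/2048
G_13 [RBBBBRRRRBRBB]  L=[-1 -1/2 -1/4 -1/8 -31/256 -123/1024 -245/2048]  R=[-61/512 -15/128 -7/64 -3/32 -1/16 0]  = -489/4096
G_14 [RBBBBRRRRBRBBR]  L=[-1 -1/2 -1/4 -1/8 -31/256 -123/1024 -245/2048]  R=[-489/4096 -61/512 -15/128 -7/64 -3/32 -1/16 0]  = -979/8192
G_15 [RBBBBRRRRBRBBRR]  L=[-1 -1/2 -1/4 -1/8 -31/256 -123/1024 -245/2048]  R=[-979/8192 -489/4096 -61/512 -15/128 -7/64 -3/32 -1/16 0]  = -1959/16384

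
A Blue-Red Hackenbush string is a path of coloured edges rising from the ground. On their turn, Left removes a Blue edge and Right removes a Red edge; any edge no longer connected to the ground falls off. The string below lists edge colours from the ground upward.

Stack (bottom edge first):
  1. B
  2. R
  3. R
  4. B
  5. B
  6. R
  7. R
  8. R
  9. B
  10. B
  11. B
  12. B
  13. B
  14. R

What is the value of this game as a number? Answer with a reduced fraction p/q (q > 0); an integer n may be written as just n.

Prefix values for B R R B B R R R B B B B B R via {L|R} + simplicity:
v(B) = { 0 | (no moves) } so 1
v(BR) = { 0 | 1 } so 1/2
v(BRR) = { 0 | 1/2, 1 } so 1/4
v(BRRB) = { 0, 1/4 | 1/2, 1 } so 3/8
v(BRRBB) = { 0, 1/4, 3/8 | 1/2, 1 } so 7/16
v(BRRBBR) = { 0, 1/4, 3/8 | 7/16, 1/2, 1 } so 13/32
v(BRRBBRR) = { 0, 1/4, 3/8 | 13/32, 7/16, 1/2, 1 } so 25/64
v(BRRBBRRR) = { 0, 1/4, 3/8 | 25/64, 13/32, 7/16, 1/2, 1 } so 49/128
v(BRRBBRRRB) = { 0, 1/4, 3/8, 49/128 | 25/64, 13/32, 7/16, 1/2, 1 } so 99/256
v(BRRBBRRRBB) = { 0, 1/4, 3/8, 49/128, 99/256 | 25/64, 13/32, 7/16, 1/2, 1 } so 199/512
v(BRRBBRRRBBB) = { 0, 1/4, 3/8, 49/128, 99/256, 199/512 | 25/64, 13/32, 7/16, 1/2, 1 } so 399/1024
v(BRRBBRRRBBBB) = { 0, 1/4, 3/8, 49/128, 99/256, 199/512, 399/1024 | 25/64, 13/32, 7/16, 1/2, 1 } so 799/2048
v(BRRBBRRRBBBBB) = { 0, 1/4, 3/8, 49/128, 99/256, 199/512, 399/1024, 799/2048 | 25/64, 13/32, 7/16, 1/2, 1 } so 1599/4096
v(BRRBBRRRBBBBBR) = { 0, 1/4, 3/8, 49/128, 99/256, 199/512, 399/1024, 799/2048 | 1599/4096, 25/64, 13/32, 7/16, 1/2, 1 } so 3197/8192

3197/8192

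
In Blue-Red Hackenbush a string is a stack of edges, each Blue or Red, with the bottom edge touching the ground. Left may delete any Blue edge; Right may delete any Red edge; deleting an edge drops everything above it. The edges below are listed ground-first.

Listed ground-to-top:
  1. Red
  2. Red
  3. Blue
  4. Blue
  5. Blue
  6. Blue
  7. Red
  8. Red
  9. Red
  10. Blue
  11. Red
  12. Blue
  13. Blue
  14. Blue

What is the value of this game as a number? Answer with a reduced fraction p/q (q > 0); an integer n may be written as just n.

Prefix values for Red Red Blue Blue Blue Blue Red Red Red Blue Red Blue Blue Blue via {L|R} + simplicity:
1 of 14 · R · max L −∞ · min R 0 — -1
2 of 14 · RR · max L −∞ · min R -1 — -2
3 of 14 · RRB · max L -2 · min R -1 — -3/2
4 of 14 · RRBB · max L -3/2 · min R -1 — -5/4
5 of 14 · RRBBB · max L -5/4 · min R -1 — -9/8
6 of 14 · RRBBBB · max L -9/8 · min R -1 — -17/16
7 of 14 · RRBBBBR · max L -9/8 · min R -17/16 — -35/32
8 of 14 · RRBBBBRR · max L -9/8 · min R -35/32 — -71/64
9 of 14 · RRBBBBRRR · max L -9/8 · min R -71/64 — -143/128
10 of 14 · RRBBBBRRRB · max L -143/128 · min R -71/64 — -285/256
11 of 14 · RRBBBBRRRBR · max L -143/128 · min R -285/256 — -571/512
12 of 14 · RRBBBBRRRBRB · max L -571/512 · min R -285/256 — -1141/1024
13 of 14 · RRBBBBRRRBRBB · max L -1141/1024 · min R -285/256 — -2281/2048
14 of 14 · RRBBBBRRRBRBBB · max L -2281/2048 · min R -285/256 — -4561/4096

-4561/4096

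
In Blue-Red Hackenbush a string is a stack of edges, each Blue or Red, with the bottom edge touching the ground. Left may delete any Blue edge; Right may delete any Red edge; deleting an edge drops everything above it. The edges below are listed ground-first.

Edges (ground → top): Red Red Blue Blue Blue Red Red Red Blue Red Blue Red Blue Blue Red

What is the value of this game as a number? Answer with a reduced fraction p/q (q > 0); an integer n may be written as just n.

-10067/8192

step 1: add Red to get R; options L={ · } R={ 0 } gives -1
step 2: add Red to get RR; options L={ · } R={ -1, 0 } gives -2
step 3: add Blue to get RRB; options L={ -2 } R={ -1, 0 } gives -3/2
step 4: add Blue to get RRBB; options L={ -2, -3/2 } R={ -1, 0 } gives -5/4
step 5: add Blue to get RRBBB; options L={ -2, -3/2, -5/4 } R={ -1, 0 } gives -9/8
step 6: add Red to get RRBBBR; options L={ -2, -3/2, -5/4 } R={ -9/8, -1, 0 } gives -19/16
step 7: add Red to get RRBBBRR; options L={ -2, -3/2, -5/4 } R={ -19/16, -9/8, -1, 0 } gives -39/32
step 8: add Red to get RRBBBRRR; options L={ -2, -3/2, -5/4 } R={ -39/32, -19/16, -9/8, -1, 0 } gives -79/64
step 9: add Blue to get RRBBBRRRB; options L={ -2, -3/2, -5/4, -79/64 } R={ -39/32, -19/16, -9/8, -1, 0 } gives -157/128
step 10: add Red to get RRBBBRRRBR; options L={ -2, -3/2, -5/4, -79/64 } R={ -157/128, -39/32, -19/16, -9/8, -1, 0 } gives -315/256
step 11: add Blue to get RRBBBRRRBRB; options L={ -2, -3/2, -5/4, -79/64, -315/256 } R={ -157/128, -39/32, -19/16, -9/8, -1, 0 } gives -629/512
step 12: add Red to get RRBBBRRRBRBR; options L={ -2, -3/2, -5/4, -79/64, -315/256 } R={ -629/512, -157/128, -39/32, -19/16, -9/8, -1, 0 } gives -1259/1024
step 13: add Blue to get RRBBBRRRBRBRB; options L={ -2, -3/2, -5/4, -79/64, -315/256, -1259/1024 } R={ -629/512, -157/128, -39/32, -19/16, -9/8, -1, 0 } gives -2517/2048
step 14: add Blue to get RRBBBRRRBRBRBB; options L={ -2, -3/2, -5/4, -79/64, -315/256, -1259/1024, -2517/2048 } R={ -629/512, -157/128, -39/32, -19/16, -9/8, -1, 0 } gives -5033/4096
step 15: add Red to get RRBBBRRRBRBRBBR; options L={ -2, -3/2, -5/4, -79/64, -315/256, -1259/1024, -2517/2048 } R={ -5033/4096, -629/512, -157/128, -39/32, -19/16, -9/8, -1, 0 } gives -10067/8192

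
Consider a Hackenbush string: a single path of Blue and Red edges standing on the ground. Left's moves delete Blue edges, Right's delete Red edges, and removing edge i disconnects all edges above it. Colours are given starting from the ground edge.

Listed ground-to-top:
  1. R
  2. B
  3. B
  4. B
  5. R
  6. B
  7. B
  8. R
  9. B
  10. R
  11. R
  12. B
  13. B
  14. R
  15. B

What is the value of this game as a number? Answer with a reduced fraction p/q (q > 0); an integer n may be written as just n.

Build G(s[:k]) for k = 1..15, string s = R B B B R B B R B R R B B R B.
R: Left { (no moves) }, Right { 0 } -> simplest -1
RB: Left { -1 }, Right { 0 } -> simplest -1/2
RBB: Left { -1; -1/2 }, Right { 0 } -> simplest -1/4
RBBB: Left { -1; -1/2; -1/4 }, Right { 0 } -> simplest -1/8
RBBBR: Left { -1; -1/2; -1/4 }, Right { -1/8; 0 } -> simplest -3/16
RBBBRB: Left { -1; -1/2; -1/4; -3/16 }, Right { -1/8; 0 } -> simplest -5/32
RBBBRBB: Left { -1; -1/2; -1/4; -3/16; -5/32 }, Right { -1/8; 0 } -> simplest -9/64
RBBBRBBR: Left { -1; -1/2; -1/4; -3/16; -5/32 }, Right { -9/64; -1/8; 0 } -> simplest -19/128
RBBBRBBRB: Left { -1; -1/2; -1/4; -3/16; -5/32; -19/128 }, Right { -9/64; -1/8; 0 } -> simplest -37/256
RBBBRBBRBR: Left { -1; -1/2; -1/4; -3/16; -5/32; -19/128 }, Right { -37/256; -9/64; -1/8; 0 } -> simplest -75/512
RBBBRBBRBRR: Left { -1; -1/2; -1/4; -3/16; -5/32; -19/128 }, Right { -75/512; -37/256; -9/64; -1/8; 0 } -> simplest -151/1024
RBBBRBBRBRRB: Left { -1; -1/2; -1/4; -3/16; -5/32; -19/128; -151/1024 }, Right { -75/512; -37/256; -9/64; -1/8; 0 } -> simplest -301/2048
RBBBRBBRBRRBB: Left { -1; -1/2; -1/4; -3/16; -5/32; -19/128; -151/1024; -301/2048 }, Right { -75/512; -37/256; -9/64; -1/8; 0 } -> simplest -601/4096
RBBBRBBRBRRBBR: Left { -1; -1/2; -1/4; -3/16; -5/32; -19/128; -151/1024; -301/2048 }, Right { -601/4096; -75/512; -37/256; -9/64; -1/8; 0 } -> simplest -1203/8192
RBBBRBBRBRRBBRB: Left { -1; -1/2; -1/4; -3/16; -5/32; -19/128; -151/1024; -301/2048; -1203/8192 }, Right { -601/4096; -75/512; -37/256; -9/64; -1/8; 0 } -> simplest -2405/16384

-2405/16384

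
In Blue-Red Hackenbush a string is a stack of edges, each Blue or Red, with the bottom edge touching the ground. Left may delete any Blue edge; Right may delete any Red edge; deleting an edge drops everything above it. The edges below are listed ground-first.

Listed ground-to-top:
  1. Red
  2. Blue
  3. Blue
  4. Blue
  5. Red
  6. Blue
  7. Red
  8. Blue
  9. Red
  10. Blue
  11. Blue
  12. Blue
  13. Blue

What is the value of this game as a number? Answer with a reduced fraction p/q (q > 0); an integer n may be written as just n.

Recurse on prefixes of the 13-edge string Red Blue Blue Blue Red Blue Red Blue Red Blue Blue Blue Blue:
step 1: add Red to get R; options L={ — } R={ 0 } gives -1
step 2: add Blue to get RB; options L={ -1 } R={ 0 } gives -1/2
step 3: add Blue to get RBB; options L={ -1; -1/2 } R={ 0 } gives -1/4
step 4: add Blue to get RBBB; options L={ -1; -1/2; -1/4 } R={ 0 } gives -1/8
step 5: add Red to get RBBBR; options L={ -1; -1/2; -1/4 } R={ -1/8; 0 } gives -3/16
step 6: add Blue to get RBBBRB; options L={ -1; -1/2; -1/4; -3/16 } R={ -1/8; 0 } gives -5/32
step 7: add Red to get RBBBRBR; options L={ -1; -1/2; -1/4; -3/16 } R={ -5/32; -1/8; 0 } gives -11/64
step 8: add Blue to get RBBBRBRB; options L={ -1; -1/2; -1/4; -3/16; -11/64 } R={ -5/32; -1/8; 0 } gives -21/128
step 9: add Red to get RBBBRBRBR; options L={ -1; -1/2; -1/4; -3/16; -11/64 } R={ -21/128; -5/32; -1/8; 0 } gives -43/256
step 10: add Blue to get RBBBRBRBRB; options L={ -1; -1/2; -1/4; -3/16; -11/64; -43/256 } R={ -21/128; -5/32; -1/8; 0 } gives -85/512
step 11: add Blue to get RBBBRBRBRBB; options L={ -1; -1/2; -1/4; -3/16; -11/64; -43/256; -85/512 } R={ -21/128; -5/32; -1/8; 0 } gives -169/1024
step 12: add Blue to get RBBBRBRBRBBB; options L={ -1; -1/2; -1/4; -3/16; -11/64; -43/256; -85/512; -169/1024 } R={ -21/128; -5/32; -1/8; 0 } gives -337/2048
step 13: add Blue to get RBBBRBRBRBBBB; options L={ -1; -1/2; -1/4; -3/16; -11/64; -43/256; -85/512; -169/1024; -337/2048 } R={ -21/128; -5/32; -1/8; 0 } gives -673/4096

-673/4096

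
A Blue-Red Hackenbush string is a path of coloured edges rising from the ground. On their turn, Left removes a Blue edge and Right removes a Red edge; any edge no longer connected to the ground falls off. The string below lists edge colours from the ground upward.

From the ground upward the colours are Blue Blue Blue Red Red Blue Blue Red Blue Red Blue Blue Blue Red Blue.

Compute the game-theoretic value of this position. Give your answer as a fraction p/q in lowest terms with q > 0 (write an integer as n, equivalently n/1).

9915/4096

g_1 [B]  L=[0]  R=[]  => 1
g_2 [BB]  L=[0, 1]  R=[]  => 2
g_3 [BBB]  L=[0, 1, 2]  R=[]  => 3
g_4 [BBBR]  L=[0, 1, 2]  R=[3]  => 5/2
g_5 [BBBRR]  L=[0, 1, 2]  R=[5/2, 3]  => 9/4
g_6 [BBBRRB]  L=[0, 1, 2, 9/4]  R=[5/2, 3]  => 19/8
g_7 [BBBRRBB]  L=[0, 1, 2, 9/4, 19/8]  R=[5/2, 3]  => 39/16
g_8 [BBBRRBBR]  L=[0, 1, 2, 9/4, 19/8]  R=[39/16, 5/2, 3]  => 77/32
g_9 [BBBRRBBRB]  L=[0, 1, 2, 9/4, 19/8, 77/32]  R=[39/16, 5/2, 3]  => 155/64
g_10 [BBBRRBBRBR]  L=[0, 1, 2, 9/4, 19/8, 77/32]  R=[155/64, 39/16, 5/2, 3]  => 309/128
g_11 [BBBRRBBRBRB]  L=[0, 1, 2, 9/4, 19/8, 77/32, 309/128]  R=[155/64, 39/16, 5/2, 3]  => 619/256
g_12 [BBBRRBBRBRBB]  L=[0, 1, 2, 9/4, 19/8, 77/32, 309/128, 619/256]  R=[155/64, 39/16, 5/2, 3]  => 1239/512
g_13 [BBBRRBBRBRBBB]  L=[0, 1, 2, 9/4, 19/8, 77/32, 309/128, 619/256, 1239/512]  R=[155/64, 39/16, 5/2, 3]  => 2479/1024
g_14 [BBBRRBBRBRBBBR]  L=[0, 1, 2, 9/4, 19/8, 77/32, 309/128, 619/256, 1239/512]  R=[2479/1024, 155/64, 39/16, 5/2, 3]  => 4957/2048
g_15 [BBBRRBBRBRBBBRB]  L=[0, 1, 2, 9/4, 19/8, 77/32, 309/128, 619/256, 1239/512, 4957/2048]  R=[2479/1024, 155/64, 39/16, 5/2, 3]  => 9915/4096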